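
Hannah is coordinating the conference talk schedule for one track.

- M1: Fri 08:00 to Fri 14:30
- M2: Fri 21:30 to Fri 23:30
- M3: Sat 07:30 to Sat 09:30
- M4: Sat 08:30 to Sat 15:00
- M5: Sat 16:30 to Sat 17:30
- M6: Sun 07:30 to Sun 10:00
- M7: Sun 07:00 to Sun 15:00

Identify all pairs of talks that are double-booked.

M3 & M4, M6 & M7

Two intervals overlap when each starts before the other ends.
Sorted by start: M1, M2, M3, M4, M5, M7, M6.
M2 starts after M1 ends; M1 is clear from here.
M3 starts after M2 ends; M2 is clear from here.
M4 starts before M3 ends → M3 and M4 overlap.
M5 starts after M3 ends; M3 is clear from here.
M5 starts after M4 ends; M4 is clear from here.
M7 starts after M5 ends; M5 is clear from here.
M6 starts before M7 ends → M7 and M6 overlap.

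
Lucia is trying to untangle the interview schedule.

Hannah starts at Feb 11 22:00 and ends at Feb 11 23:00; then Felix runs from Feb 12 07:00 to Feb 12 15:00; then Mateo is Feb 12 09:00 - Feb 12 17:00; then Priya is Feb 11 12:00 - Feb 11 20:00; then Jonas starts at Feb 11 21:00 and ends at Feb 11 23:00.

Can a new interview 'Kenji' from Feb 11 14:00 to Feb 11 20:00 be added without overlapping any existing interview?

No — it overlaps Priya

Priya: starts Feb 11 12:00 before Kenji ends Feb 11 20:00, and ends Feb 11 20:00 after Kenji starts Feb 11 14:00 → overlap.
Jonas: starts Feb 11 21:00 at or after Kenji ends Feb 11 20:00 → clear.
Hannah: starts Feb 11 22:00 at or after Kenji ends Feb 11 20:00 → clear.
Felix: starts Feb 12 07:00 at or after Kenji ends Feb 11 20:00 → clear.
Mateo: starts Feb 12 09:00 at or after Kenji ends Feb 11 20:00 → clear.
Kenji overlaps Priya.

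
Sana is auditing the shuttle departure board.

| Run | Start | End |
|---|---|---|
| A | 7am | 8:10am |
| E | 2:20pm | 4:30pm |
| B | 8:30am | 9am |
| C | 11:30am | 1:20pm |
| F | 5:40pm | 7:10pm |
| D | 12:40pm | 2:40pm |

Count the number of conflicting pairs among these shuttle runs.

2

Two intervals overlap when each starts before the other ends.
Sorted by start: A, B, C, D, E, F.
B starts after A ends; A is clear from here.
C starts after B ends; B is clear from here.
D starts before C ends → C and D overlap.
E starts after C ends; C is clear from here.
E starts before D ends → D and E overlap.
F starts after D ends.
F starts after E ends.
Overlapping pairs: C & D, D & E — 2 in total.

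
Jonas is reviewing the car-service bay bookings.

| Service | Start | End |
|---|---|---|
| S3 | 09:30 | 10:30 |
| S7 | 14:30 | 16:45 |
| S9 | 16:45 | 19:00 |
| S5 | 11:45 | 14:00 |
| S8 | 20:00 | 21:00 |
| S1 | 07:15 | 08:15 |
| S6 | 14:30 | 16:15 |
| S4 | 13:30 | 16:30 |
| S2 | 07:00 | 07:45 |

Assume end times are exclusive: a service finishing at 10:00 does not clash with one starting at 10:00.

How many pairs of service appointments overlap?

Sorted by start: S2, S1, S3, S5, S4, S6, S7, S9, S8.
S1 starts before S2 ends → S2 and S1 overlap.
S3 starts after S2 ends — done with S2.
S3 starts after S1 ends — done with S1.
S5 starts after S3 ends — done with S3.
S4 starts before S5 ends → S5 and S4 overlap.
S6 starts after S5 ends — done with S5.
S6 starts before S4 ends → S4 and S6 overlap.
S7 starts before S4 ends → S4 and S7 overlap.
S9 starts after S4 ends — done with S4.
S7 starts before S6 ends → S6 and S7 overlap.
S9 starts after S6 ends — done with S6.
S9 starts exactly when S7 ends (back-to-back, no overlap) — done with S7.
S8 starts after S9 ends.
Overlapping pairs: S1 & S2, S4 & S5, S4 & S6, S4 & S7, S6 & S7 — 5 in total.

5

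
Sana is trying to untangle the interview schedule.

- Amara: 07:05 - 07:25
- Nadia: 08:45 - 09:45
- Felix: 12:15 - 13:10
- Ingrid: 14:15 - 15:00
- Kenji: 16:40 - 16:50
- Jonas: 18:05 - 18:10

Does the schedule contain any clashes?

Two intervals overlap when each starts before the other ends.
Sorted by start: Amara, Nadia, Felix, Ingrid, Kenji, Jonas.
Nadia starts after Amara ends, so nothing later overlaps Amara either.
Felix starts after Nadia ends, so nothing later overlaps Nadia either.
Ingrid starts after Felix ends, so nothing later overlaps Felix either.
Kenji starts after Ingrid ends, so nothing later overlaps Ingrid either.
Jonas starts after Kenji ends.
Every pair is clear; the schedule has no overlaps.

No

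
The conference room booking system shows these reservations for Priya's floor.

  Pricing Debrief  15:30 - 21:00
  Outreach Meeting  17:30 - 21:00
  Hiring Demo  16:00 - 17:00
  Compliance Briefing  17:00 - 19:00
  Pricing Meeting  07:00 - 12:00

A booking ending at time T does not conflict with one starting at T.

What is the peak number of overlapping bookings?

Sort all start/end points and keep a running count:
07:00 start Pricing Meeting → 1
12:00 end Pricing Meeting → 0
15:30 start Pricing Debrief → 1
16:00 start Hiring Demo → 2
17:00 end Hiring Demo → 1
17:00 start Compliance Briefing → 2
17:30 start Outreach Meeting → 3
19:00 end Compliance Briefing → 2
21:00 end Outreach Meeting → 1
21:00 end Pricing Debrief → 0
Peak is 3, at 17:30 (Compliance Briefing, Outreach Meeting, Pricing Debrief).

3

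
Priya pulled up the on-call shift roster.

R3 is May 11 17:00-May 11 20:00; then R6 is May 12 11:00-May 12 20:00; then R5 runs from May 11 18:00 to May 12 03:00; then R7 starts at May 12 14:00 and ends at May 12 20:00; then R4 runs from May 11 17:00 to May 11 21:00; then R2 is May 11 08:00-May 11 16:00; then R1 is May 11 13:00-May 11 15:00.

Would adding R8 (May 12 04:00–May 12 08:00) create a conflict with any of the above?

No — it doesn't clash with anything

R2: ends May 11 16:00 at or before R8 starts May 12 04:00 → clear.
R1: ends May 11 15:00 at or before R8 starts May 12 04:00 → clear.
R3: ends May 11 20:00 at or before R8 starts May 12 04:00 → clear.
R4: ends May 11 21:00 at or before R8 starts May 12 04:00 → clear.
R5: ends May 12 03:00 at or before R8 starts May 12 04:00 → clear.
R6: starts May 12 11:00 at or after R8 ends May 12 08:00 → clear.
R7: starts May 12 14:00 at or after R8 ends May 12 08:00 → clear.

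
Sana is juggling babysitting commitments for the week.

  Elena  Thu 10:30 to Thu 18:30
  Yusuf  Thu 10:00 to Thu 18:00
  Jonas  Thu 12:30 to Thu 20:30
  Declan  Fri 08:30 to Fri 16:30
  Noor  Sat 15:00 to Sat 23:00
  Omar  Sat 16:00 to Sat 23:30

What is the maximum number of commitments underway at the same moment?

Walk through starts and ends in time order (an end at T is processed before a start at T):
Thu 10:00 start Yusuf → 1
Thu 10:30 start Elena → 2
Thu 12:30 start Jonas → 3
Thu 18:00 end Yusuf → 2
Thu 18:30 end Elena → 1
Thu 20:30 end Jonas → 0
Fri 08:30 start Declan → 1
Fri 16:30 end Declan → 0
Sat 15:00 start Noor → 1
Sat 16:00 start Omar → 2
Sat 23:00 end Noor → 1
Sat 23:30 end Omar → 0
Peak is 3, at Thu 12:30 (Elena, Jonas, Yusuf).

3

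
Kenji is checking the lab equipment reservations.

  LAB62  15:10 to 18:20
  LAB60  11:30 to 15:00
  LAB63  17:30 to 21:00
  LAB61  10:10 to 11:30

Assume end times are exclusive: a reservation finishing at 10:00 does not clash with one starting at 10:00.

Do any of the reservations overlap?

Yes

Sorted by start: LAB61, LAB60, LAB62, LAB63.
LAB60 starts exactly when LAB61 ends (back-to-back, no overlap); LAB61 is clear from here.
LAB62 starts after LAB60 ends; LAB60 is clear from here.
LAB63 starts before LAB62 ends → LAB62 and LAB63 overlap.
That's a conflict, so the schedule is not conflict-free.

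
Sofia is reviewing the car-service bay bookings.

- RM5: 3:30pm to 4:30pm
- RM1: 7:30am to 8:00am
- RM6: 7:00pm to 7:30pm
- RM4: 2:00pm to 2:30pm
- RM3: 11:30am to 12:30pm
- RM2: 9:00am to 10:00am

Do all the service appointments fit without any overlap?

Yes

Sorted by start: RM1, RM2, RM3, RM4, RM5, RM6.
RM2 starts after RM1 ends — done with RM1.
RM3 starts after RM2 ends — done with RM2.
RM4 starts after RM3 ends — done with RM3.
RM5 starts after RM4 ends — done with RM4.
RM6 starts after RM5 ends.
Every pair is clear; the schedule has no overlaps.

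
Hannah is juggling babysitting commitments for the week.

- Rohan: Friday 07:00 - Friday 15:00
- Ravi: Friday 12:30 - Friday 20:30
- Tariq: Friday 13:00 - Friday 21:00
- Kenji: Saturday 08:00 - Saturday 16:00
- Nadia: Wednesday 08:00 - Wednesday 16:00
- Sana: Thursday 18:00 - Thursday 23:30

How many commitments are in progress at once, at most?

Walk through starts and ends in time order (an end at T is processed before a start at T):
Wednesday 08:00 start Nadia → 1
Wednesday 16:00 end Nadia → 0
Thursday 18:00 start Sana → 1
Thursday 23:30 end Sana → 0
Friday 07:00 start Rohan → 1
Friday 12:30 start Ravi → 2
Friday 13:00 start Tariq → 3
Friday 15:00 end Rohan → 2
Friday 20:30 end Ravi → 1
Friday 21:00 end Tariq → 0
Saturday 08:00 start Kenji → 1
Saturday 16:00 end Kenji → 0
Peak is 3, at Friday 13:00 (Ravi, Rohan, Tariq).

3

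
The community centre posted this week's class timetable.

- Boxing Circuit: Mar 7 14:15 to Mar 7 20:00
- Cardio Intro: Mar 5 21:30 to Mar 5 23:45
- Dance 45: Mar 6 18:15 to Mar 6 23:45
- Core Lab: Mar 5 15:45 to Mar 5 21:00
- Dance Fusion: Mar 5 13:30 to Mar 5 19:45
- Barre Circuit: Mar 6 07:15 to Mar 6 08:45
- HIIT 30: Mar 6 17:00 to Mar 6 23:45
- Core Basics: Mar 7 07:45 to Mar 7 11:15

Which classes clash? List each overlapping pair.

Sorted by start: Dance Fusion, Core Lab, Cardio Intro, Barre Circuit, HIIT 30, Dance 45, Core Basics, Boxing Circuit.
Core Lab starts before Dance Fusion ends → Dance Fusion and Core Lab overlap.
Cardio Intro starts after Dance Fusion ends; Dance Fusion is clear from here.
Cardio Intro starts after Core Lab ends; Core Lab is clear from here.
Barre Circuit starts after Cardio Intro ends; Cardio Intro is clear from here.
HIIT 30 starts after Barre Circuit ends; Barre Circuit is clear from here.
Dance 45 starts before HIIT 30 ends → HIIT 30 and Dance 45 overlap.
Core Basics starts after HIIT 30 ends; HIIT 30 is clear from here.
Core Basics starts after Dance 45 ends; Dance 45 is clear from here.
Boxing Circuit starts after Core Basics ends.

Core Lab & Dance Fusion, Dance 45 & HIIT 30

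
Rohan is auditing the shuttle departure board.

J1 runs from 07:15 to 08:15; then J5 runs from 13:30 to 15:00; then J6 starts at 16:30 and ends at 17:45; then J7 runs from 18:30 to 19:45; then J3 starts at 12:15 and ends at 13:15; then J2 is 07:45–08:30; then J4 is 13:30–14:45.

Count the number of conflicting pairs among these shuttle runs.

2

Check each pair: they overlap iff neither finishes before the other starts.
Sorted by start: J1, J2, J3, J4, J5, J6, J7.
J2 starts before J1 ends → J1 and J2 overlap.
J3 starts after J1 ends, so nothing later overlaps J1 either.
J3 starts after J2 ends, so nothing later overlaps J2 either.
J4 starts after J3 ends, so nothing later overlaps J3 either.
J5 starts before J4 ends → J4 and J5 overlap.
J6 starts after J4 ends, so nothing later overlaps J4 either.
J6 starts after J5 ends, so nothing later overlaps J5 either.
J7 starts after J6 ends.
Overlapping pairs: J1 & J2, J4 & J5 — 2 in total.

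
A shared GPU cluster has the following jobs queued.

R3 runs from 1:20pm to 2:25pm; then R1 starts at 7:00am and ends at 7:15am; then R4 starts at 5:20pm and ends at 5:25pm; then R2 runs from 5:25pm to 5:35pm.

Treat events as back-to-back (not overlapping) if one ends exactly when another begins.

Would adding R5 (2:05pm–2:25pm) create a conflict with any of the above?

R1: ends 7:15am at or before R5 starts 2:05pm → clear.
R3: starts 1:20pm before R5 ends 2:25pm, and ends 2:25pm after R5 starts 2:05pm → overlap.
R4: starts 5:20pm at or after R5 ends 2:25pm → clear.
R2: starts 5:25pm at or after R5 ends 2:25pm → clear.
R5 overlaps R3.

Yes — it overlaps R3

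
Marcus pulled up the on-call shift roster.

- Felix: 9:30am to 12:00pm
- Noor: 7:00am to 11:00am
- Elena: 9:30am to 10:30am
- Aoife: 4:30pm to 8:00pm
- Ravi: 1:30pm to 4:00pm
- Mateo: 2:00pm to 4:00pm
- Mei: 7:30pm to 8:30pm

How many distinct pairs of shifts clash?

5

Sorted by start: Noor, Felix, Elena, Ravi, Mateo, Aoife, Mei.
Felix starts before Noor ends → Noor and Felix overlap.
Elena starts before Noor ends → Noor and Elena overlap.
Ravi starts after Noor ends; Noor is clear from here.
Elena starts before Felix ends → Felix and Elena overlap.
Ravi starts after Felix ends; Felix is clear from here.
Ravi starts after Elena ends; Elena is clear from here.
Mateo starts before Ravi ends → Ravi and Mateo overlap.
Aoife starts after Ravi ends; Ravi is clear from here.
Aoife starts after Mateo ends; Mateo is clear from here.
Mei starts before Aoife ends → Aoife and Mei overlap.
Overlapping pairs: Aoife & Mei, Elena & Felix, Elena & Noor, Felix & Noor, Mateo & Ravi — 5 in total.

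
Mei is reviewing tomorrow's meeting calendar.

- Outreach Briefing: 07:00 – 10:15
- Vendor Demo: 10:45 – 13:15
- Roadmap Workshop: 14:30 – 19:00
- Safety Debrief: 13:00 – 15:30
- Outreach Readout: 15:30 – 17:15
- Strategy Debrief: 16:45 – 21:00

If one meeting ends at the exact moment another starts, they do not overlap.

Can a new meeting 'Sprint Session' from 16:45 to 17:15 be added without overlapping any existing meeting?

Outreach Briefing: ends 10:15 at or before Sprint Session starts 16:45 → clear.
Vendor Demo: ends 13:15 at or before Sprint Session starts 16:45 → clear.
Safety Debrief: ends 15:30 at or before Sprint Session starts 16:45 → clear.
Roadmap Workshop: starts 14:30 before Sprint Session ends 17:15, and ends 19:00 after Sprint Session starts 16:45 → overlap.
Outreach Readout: starts 15:30 before Sprint Session ends 17:15, and ends 17:15 after Sprint Session starts 16:45 → overlap.
Strategy Debrief: starts 16:45 before Sprint Session ends 17:15, and ends 21:00 after Sprint Session starts 16:45 → overlap.
Sprint Session overlaps Roadmap Workshop, Outreach Readout, Strategy Debrief.

No — it overlaps Outreach Readout, Roadmap Workshop, Strategy Debrief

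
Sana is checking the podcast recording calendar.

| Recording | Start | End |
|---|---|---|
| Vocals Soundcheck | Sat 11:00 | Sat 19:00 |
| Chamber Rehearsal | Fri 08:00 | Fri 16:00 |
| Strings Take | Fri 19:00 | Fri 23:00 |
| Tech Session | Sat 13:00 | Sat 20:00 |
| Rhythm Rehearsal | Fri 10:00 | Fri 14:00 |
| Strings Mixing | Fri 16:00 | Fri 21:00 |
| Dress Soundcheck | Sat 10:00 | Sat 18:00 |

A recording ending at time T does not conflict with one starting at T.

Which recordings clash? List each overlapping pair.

Chamber Rehearsal & Rhythm Rehearsal, Dress Soundcheck & Tech Session, Dress Soundcheck & Vocals Soundcheck, Strings Mixing & Strings Take, Tech Session & Vocals Soundcheck

Sorted by start: Chamber Rehearsal, Rhythm Rehearsal, Strings Mixing, Strings Take, Dress Soundcheck, Vocals Soundcheck, Tech Session.
Rhythm Rehearsal starts before Chamber Rehearsal ends → Chamber Rehearsal and Rhythm Rehearsal overlap.
Strings Mixing starts exactly when Chamber Rehearsal ends (back-to-back, no overlap), so nothing later overlaps Chamber Rehearsal either.
Strings Mixing starts after Rhythm Rehearsal ends, so nothing later overlaps Rhythm Rehearsal either.
Strings Take starts before Strings Mixing ends → Strings Mixing and Strings Take overlap.
Dress Soundcheck starts after Strings Mixing ends, so nothing later overlaps Strings Mixing either.
Dress Soundcheck starts after Strings Take ends, so nothing later overlaps Strings Take either.
Vocals Soundcheck starts before Dress Soundcheck ends → Dress Soundcheck and Vocals Soundcheck overlap.
Tech Session starts before Dress Soundcheck ends → Dress Soundcheck and Tech Session overlap.
Tech Session starts before Vocals Soundcheck ends → Vocals Soundcheck and Tech Session overlap.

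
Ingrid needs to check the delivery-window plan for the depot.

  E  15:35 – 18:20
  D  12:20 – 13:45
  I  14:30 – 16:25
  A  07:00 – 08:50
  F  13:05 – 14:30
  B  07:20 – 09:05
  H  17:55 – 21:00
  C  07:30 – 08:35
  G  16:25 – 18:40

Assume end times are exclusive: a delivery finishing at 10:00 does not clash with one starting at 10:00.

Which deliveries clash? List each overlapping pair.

Sorted by start: A, B, C, D, F, I, E, G, H.
B starts before A ends → A and B overlap.
C starts before A ends → A and C overlap.
D starts after A ends, so A has no further overlaps.
C starts before B ends → B and C overlap.
D starts after B ends, so B has no further overlaps.
D starts after C ends, so C has no further overlaps.
F starts before D ends → D and F overlap.
I starts after D ends, so D has no further overlaps.
I starts exactly when F ends (back-to-back, no overlap), so F has no further overlaps.
E starts before I ends → I and E overlap.
G starts exactly when I ends (back-to-back, no overlap), so I has no further overlaps.
G starts before E ends → E and G overlap.
H starts before E ends → E and H overlap.
H starts before G ends → G and H overlap.

A & B, A & C, B & C, D & F, E & G, E & H, E & I, G & H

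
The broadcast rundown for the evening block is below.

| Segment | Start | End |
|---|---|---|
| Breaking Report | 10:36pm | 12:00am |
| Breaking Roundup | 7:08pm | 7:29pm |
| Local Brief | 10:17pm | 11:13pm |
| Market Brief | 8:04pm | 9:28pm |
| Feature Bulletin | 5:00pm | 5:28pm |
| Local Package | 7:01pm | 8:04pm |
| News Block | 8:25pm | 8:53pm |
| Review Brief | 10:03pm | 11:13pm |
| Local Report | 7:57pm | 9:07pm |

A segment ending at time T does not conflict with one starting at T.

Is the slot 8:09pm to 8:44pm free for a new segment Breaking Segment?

No — it overlaps Local Report, Market Brief, News Block

Feature Bulletin: ends 5:28pm at or before Breaking Segment starts 8:09pm → clear.
Local Package: ends 8:04pm at or before Breaking Segment starts 8:09pm → clear.
Breaking Roundup: ends 7:29pm at or before Breaking Segment starts 8:09pm → clear.
Local Report: starts 7:57pm before Breaking Segment ends 8:44pm, and ends 9:07pm after Breaking Segment starts 8:09pm → overlap.
Market Brief: starts 8:04pm before Breaking Segment ends 8:44pm, and ends 9:28pm after Breaking Segment starts 8:09pm → overlap.
News Block: starts 8:25pm before Breaking Segment ends 8:44pm, and ends 8:53pm after Breaking Segment starts 8:09pm → overlap.
Review Brief: starts 10:03pm at or after Breaking Segment ends 8:44pm → clear.
Local Brief: starts 10:17pm at or after Breaking Segment ends 8:44pm → clear.
Breaking Report: starts 10:36pm at or after Breaking Segment ends 8:44pm → clear.
Breaking Segment overlaps Market Brief, Local Report, News Block.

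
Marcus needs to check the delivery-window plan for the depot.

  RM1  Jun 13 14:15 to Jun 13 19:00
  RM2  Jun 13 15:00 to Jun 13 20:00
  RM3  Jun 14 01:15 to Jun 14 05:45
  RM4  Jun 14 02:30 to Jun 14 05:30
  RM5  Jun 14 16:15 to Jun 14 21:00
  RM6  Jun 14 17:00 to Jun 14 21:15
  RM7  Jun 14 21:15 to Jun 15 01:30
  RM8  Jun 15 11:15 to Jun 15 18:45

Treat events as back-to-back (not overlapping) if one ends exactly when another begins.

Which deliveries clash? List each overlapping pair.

RM1 & RM2, RM3 & RM4, RM5 & RM6

Sorted by start: RM1, RM2, RM3, RM4, RM5, RM6, RM7, RM8.
RM2 starts before RM1 ends → RM1 and RM2 overlap.
RM3 starts after RM1 ends; RM1 is clear from here.
RM3 starts after RM2 ends; RM2 is clear from here.
RM4 starts before RM3 ends → RM3 and RM4 overlap.
RM5 starts after RM3 ends; RM3 is clear from here.
RM5 starts after RM4 ends; RM4 is clear from here.
RM6 starts before RM5 ends → RM5 and RM6 overlap.
RM7 starts after RM5 ends; RM5 is clear from here.
RM7 starts exactly when RM6 ends (back-to-back, no overlap); RM6 is clear from here.
RM8 starts after RM7 ends.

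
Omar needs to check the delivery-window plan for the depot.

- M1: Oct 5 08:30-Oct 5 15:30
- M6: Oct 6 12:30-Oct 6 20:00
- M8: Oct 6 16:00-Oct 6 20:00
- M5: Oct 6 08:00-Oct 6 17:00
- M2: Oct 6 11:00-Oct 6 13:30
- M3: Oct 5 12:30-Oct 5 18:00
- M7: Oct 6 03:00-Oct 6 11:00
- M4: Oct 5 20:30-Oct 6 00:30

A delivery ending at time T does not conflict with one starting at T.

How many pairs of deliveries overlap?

7

Check each pair: they overlap iff neither finishes before the other starts.
Sorted by start: M1, M3, M4, M7, M5, M2, M6, M8.
M3 starts before M1 ends → M1 and M3 overlap.
M4 starts after M1 ends — done with M1.
M4 starts after M3 ends — done with M3.
M7 starts after M4 ends — done with M4.
M5 starts before M7 ends → M7 and M5 overlap.
M2 starts exactly when M7 ends (back-to-back, no overlap) — done with M7.
M2 starts before M5 ends → M5 and M2 overlap.
M6 starts before M5 ends → M5 and M6 overlap.
M8 starts before M5 ends → M5 and M8 overlap.
M6 starts before M2 ends → M2 and M6 overlap.
M8 starts after M2 ends.
M8 starts before M6 ends → M6 and M8 overlap.
Overlapping pairs: M1 & M3, M2 & M5, M2 & M6, M5 & M6, M5 & M7, M5 & M8, M6 & M8 — 7 in total.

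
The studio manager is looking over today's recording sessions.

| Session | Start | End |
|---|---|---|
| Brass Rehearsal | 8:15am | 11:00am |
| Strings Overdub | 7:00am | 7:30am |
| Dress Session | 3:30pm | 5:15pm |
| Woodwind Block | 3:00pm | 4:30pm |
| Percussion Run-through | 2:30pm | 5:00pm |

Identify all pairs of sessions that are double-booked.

Dress Session & Percussion Run-through, Dress Session & Woodwind Block, Percussion Run-through & Woodwind Block

Sorted by start: Strings Overdub, Brass Rehearsal, Percussion Run-through, Woodwind Block, Dress Session.
Brass Rehearsal starts after Strings Overdub ends, so Strings Overdub has no further overlaps.
Percussion Run-through starts after Brass Rehearsal ends, so Brass Rehearsal has no further overlaps.
Woodwind Block starts before Percussion Run-through ends → Percussion Run-through and Woodwind Block overlap.
Dress Session starts before Percussion Run-through ends → Percussion Run-through and Dress Session overlap.
Dress Session starts before Woodwind Block ends → Woodwind Block and Dress Session overlap.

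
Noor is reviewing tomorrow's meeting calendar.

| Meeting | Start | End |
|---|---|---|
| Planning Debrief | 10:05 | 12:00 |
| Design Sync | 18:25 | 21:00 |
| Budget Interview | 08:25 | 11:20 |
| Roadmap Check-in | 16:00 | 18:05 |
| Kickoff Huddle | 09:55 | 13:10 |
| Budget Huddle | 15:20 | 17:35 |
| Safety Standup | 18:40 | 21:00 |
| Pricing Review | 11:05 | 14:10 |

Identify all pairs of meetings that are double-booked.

Budget Huddle & Roadmap Check-in, Budget Interview & Kickoff Huddle, Budget Interview & Planning Debrief, Budget Interview & Pricing Review, Design Sync & Safety Standup, Kickoff Huddle & Planning Debrief, Kickoff Huddle & Pricing Review, Planning Debrief & Pricing Review

Sorted by start: Budget Interview, Kickoff Huddle, Planning Debrief, Pricing Review, Budget Huddle, Roadmap Check-in, Design Sync, Safety Standup.
Kickoff Huddle starts before Budget Interview ends → Budget Interview and Kickoff Huddle overlap.
Planning Debrief starts before Budget Interview ends → Budget Interview and Planning Debrief overlap.
Pricing Review starts before Budget Interview ends → Budget Interview and Pricing Review overlap.
Budget Huddle starts after Budget Interview ends — done with Budget Interview.
Planning Debrief starts before Kickoff Huddle ends → Kickoff Huddle and Planning Debrief overlap.
Pricing Review starts before Kickoff Huddle ends → Kickoff Huddle and Pricing Review overlap.
Budget Huddle starts after Kickoff Huddle ends — done with Kickoff Huddle.
Pricing Review starts before Planning Debrief ends → Planning Debrief and Pricing Review overlap.
Budget Huddle starts after Planning Debrief ends — done with Planning Debrief.
Budget Huddle starts after Pricing Review ends — done with Pricing Review.
Roadmap Check-in starts before Budget Huddle ends → Budget Huddle and Roadmap Check-in overlap.
Design Sync starts after Budget Huddle ends — done with Budget Huddle.
Design Sync starts after Roadmap Check-in ends — done with Roadmap Check-in.
Safety Standup starts before Design Sync ends → Design Sync and Safety Standup overlap.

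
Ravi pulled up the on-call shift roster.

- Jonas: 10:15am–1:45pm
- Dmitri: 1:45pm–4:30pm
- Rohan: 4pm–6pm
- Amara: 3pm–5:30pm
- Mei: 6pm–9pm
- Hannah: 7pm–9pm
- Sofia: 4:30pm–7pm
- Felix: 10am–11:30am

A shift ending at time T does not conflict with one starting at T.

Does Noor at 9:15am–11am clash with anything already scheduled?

Yes — it overlaps Felix, Jonas

Felix: starts 10am before Noor ends 11am, and ends 11:30am after Noor starts 9:15am → overlap.
Jonas: starts 10:15am before Noor ends 11am, and ends 1:45pm after Noor starts 9:15am → overlap.
Dmitri: starts 1:45pm at or after Noor ends 11am → clear.
Amara: starts 3pm at or after Noor ends 11am → clear.
Rohan: starts 4pm at or after Noor ends 11am → clear.
Sofia: starts 4:30pm at or after Noor ends 11am → clear.
Mei: starts 6pm at or after Noor ends 11am → clear.
Hannah: starts 7pm at or after Noor ends 11am → clear.
Noor overlaps Felix, Jonas.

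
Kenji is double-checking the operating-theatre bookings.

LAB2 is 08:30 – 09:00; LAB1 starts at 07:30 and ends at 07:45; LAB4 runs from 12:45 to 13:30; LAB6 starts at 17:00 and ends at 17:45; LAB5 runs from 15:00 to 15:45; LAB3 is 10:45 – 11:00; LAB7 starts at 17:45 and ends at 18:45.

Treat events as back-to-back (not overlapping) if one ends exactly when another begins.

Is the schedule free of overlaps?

Check each pair: they overlap iff neither finishes before the other starts.
Sorted by start: LAB1, LAB2, LAB3, LAB4, LAB5, LAB6, LAB7.
LAB2 starts after LAB1 ends, so nothing later overlaps LAB1 either.
LAB3 starts after LAB2 ends, so nothing later overlaps LAB2 either.
LAB4 starts after LAB3 ends, so nothing later overlaps LAB3 either.
LAB5 starts after LAB4 ends, so nothing later overlaps LAB4 either.
LAB6 starts after LAB5 ends, so nothing later overlaps LAB5 either.
LAB7 starts exactly when LAB6 ends (back-to-back, no overlap).
Every pair is clear; the schedule has no overlaps.

Yes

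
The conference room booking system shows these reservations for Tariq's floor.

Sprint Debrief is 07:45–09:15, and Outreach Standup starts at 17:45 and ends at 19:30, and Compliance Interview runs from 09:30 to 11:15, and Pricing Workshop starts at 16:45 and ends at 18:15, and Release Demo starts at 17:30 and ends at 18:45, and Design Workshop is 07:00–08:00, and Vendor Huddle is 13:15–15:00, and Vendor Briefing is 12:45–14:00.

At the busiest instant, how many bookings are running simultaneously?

Sweep the timeline, counting +1 at each start and −1 at each end (ends before starts at a tie):
07:00 start Design Workshop → 1
07:45 start Sprint Debrief → 2
08:00 end Design Workshop → 1
09:15 end Sprint Debrief → 0
09:30 start Compliance Interview → 1
11:15 end Compliance Interview → 0
12:45 start Vendor Briefing → 1
13:15 start Vendor Huddle → 2
14:00 end Vendor Briefing → 1
15:00 end Vendor Huddle → 0
16:45 start Pricing Workshop → 1
17:30 start Release Demo → 2
17:45 start Outreach Standup → 3
18:15 end Pricing Workshop → 2
18:45 end Release Demo → 1
19:30 end Outreach Standup → 0
Peak is 3, at 17:45 (Outreach Standup, Pricing Workshop, Release Demo).

3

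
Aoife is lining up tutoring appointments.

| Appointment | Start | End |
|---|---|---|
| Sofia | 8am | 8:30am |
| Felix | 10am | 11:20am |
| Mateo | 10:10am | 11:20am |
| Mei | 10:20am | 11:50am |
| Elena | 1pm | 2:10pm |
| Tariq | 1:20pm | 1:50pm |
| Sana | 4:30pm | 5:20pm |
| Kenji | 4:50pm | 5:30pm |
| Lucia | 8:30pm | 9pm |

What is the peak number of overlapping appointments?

Sort all start/end points and keep a running count:
8am start Sofia → 1
8:30am end Sofia → 0
10am start Felix → 1
10:10am start Mateo → 2
10:20am start Mei → 3
11:20am end Felix → 2
11:20am end Mateo → 1
11:50am end Mei → 0
1pm start Elena → 1
1:20pm start Tariq → 2
1:50pm end Tariq → 1
2:10pm end Elena → 0
4:30pm start Sana → 1
4:50pm start Kenji → 2
5:20pm end Sana → 1
5:30pm end Kenji → 0
8:30pm start Lucia → 1
9pm end Lucia → 0
Peak is 3, at 10:20am (Felix, Mateo, Mei).

3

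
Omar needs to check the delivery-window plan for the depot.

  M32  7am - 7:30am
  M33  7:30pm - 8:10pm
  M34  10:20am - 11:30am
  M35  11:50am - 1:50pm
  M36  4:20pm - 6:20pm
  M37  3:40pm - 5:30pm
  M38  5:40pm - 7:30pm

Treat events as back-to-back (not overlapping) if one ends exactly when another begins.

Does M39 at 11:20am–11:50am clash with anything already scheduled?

M32: ends 7:30am at or before M39 starts 11:20am → clear.
M34: starts 10:20am before M39 ends 11:50am, and ends 11:30am after M39 starts 11:20am → overlap.
M35: starts 11:50am at or after M39 ends 11:50am → clear.
M37: starts 3:40pm at or after M39 ends 11:50am → clear.
M36: starts 4:20pm at or after M39 ends 11:50am → clear.
M38: starts 5:40pm at or after M39 ends 11:50am → clear.
M33: starts 7:30pm at or after M39 ends 11:50am → clear.
M39 overlaps M34.

Yes — it overlaps M34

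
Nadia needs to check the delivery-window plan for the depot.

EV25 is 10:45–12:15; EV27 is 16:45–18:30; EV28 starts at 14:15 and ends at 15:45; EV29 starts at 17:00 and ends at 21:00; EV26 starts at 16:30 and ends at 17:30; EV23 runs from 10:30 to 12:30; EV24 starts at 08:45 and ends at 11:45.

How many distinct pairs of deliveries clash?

6

Check each pair: they overlap iff neither finishes before the other starts.
Sorted by start: EV24, EV23, EV25, EV28, EV26, EV27, EV29.
EV23 starts before EV24 ends → EV24 and EV23 overlap.
EV25 starts before EV24 ends → EV24 and EV25 overlap.
EV28 starts after EV24 ends; EV24 is clear from here.
EV25 starts before EV23 ends → EV23 and EV25 overlap.
EV28 starts after EV23 ends; EV23 is clear from here.
EV28 starts after EV25 ends; EV25 is clear from here.
EV26 starts after EV28 ends; EV28 is clear from here.
EV27 starts before EV26 ends → EV26 and EV27 overlap.
EV29 starts before EV26 ends → EV26 and EV29 overlap.
EV29 starts before EV27 ends → EV27 and EV29 overlap.
Overlapping pairs: EV23 & EV24, EV23 & EV25, EV24 & EV25, EV26 & EV27, EV26 & EV29, EV27 & EV29 — 6 in total.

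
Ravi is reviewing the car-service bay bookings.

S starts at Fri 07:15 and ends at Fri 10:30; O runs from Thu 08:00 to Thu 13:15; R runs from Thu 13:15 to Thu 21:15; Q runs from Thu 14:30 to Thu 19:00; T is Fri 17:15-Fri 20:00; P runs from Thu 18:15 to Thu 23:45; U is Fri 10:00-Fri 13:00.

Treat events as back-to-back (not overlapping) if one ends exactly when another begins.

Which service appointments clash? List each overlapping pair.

P & Q, P & R, Q & R, S & U

Sorted by start: O, R, Q, P, S, U, T.
R starts exactly when O ends (back-to-back, no overlap); O is clear from here.
Q starts before R ends → R and Q overlap.
P starts before R ends → R and P overlap.
S starts after R ends; R is clear from here.
P starts before Q ends → Q and P overlap.
S starts after Q ends; Q is clear from here.
S starts after P ends; P is clear from here.
U starts before S ends → S and U overlap.
T starts after S ends.
T starts after U ends.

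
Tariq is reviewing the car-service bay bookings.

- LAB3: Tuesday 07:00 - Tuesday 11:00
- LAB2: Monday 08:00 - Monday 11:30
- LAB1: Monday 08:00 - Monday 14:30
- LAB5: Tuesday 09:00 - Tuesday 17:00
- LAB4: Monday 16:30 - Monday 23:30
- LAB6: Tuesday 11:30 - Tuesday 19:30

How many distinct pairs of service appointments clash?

3

Check each pair: they overlap iff neither finishes before the other starts.
Sorted by start: LAB1, LAB2, LAB4, LAB3, LAB5, LAB6.
LAB2 starts before LAB1 ends → LAB1 and LAB2 overlap.
LAB4 starts after LAB1 ends — done with LAB1.
LAB4 starts after LAB2 ends — done with LAB2.
LAB3 starts after LAB4 ends — done with LAB4.
LAB5 starts before LAB3 ends → LAB3 and LAB5 overlap.
LAB6 starts after LAB3 ends.
LAB6 starts before LAB5 ends → LAB5 and LAB6 overlap.
Overlapping pairs: LAB1 & LAB2, LAB3 & LAB5, LAB5 & LAB6 — 3 in total.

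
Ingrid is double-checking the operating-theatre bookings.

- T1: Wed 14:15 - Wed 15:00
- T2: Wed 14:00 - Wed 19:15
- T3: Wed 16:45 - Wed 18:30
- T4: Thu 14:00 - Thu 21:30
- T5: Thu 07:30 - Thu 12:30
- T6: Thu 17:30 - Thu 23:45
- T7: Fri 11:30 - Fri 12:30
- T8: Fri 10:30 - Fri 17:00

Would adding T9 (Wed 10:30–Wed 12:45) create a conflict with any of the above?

T2: starts Wed 14:00 at or after T9 ends Wed 12:45 → clear.
T1: starts Wed 14:15 at or after T9 ends Wed 12:45 → clear.
T3: starts Wed 16:45 at or after T9 ends Wed 12:45 → clear.
T5: starts Thu 07:30 at or after T9 ends Wed 12:45 → clear.
T4: starts Thu 14:00 at or after T9 ends Wed 12:45 → clear.
T6: starts Thu 17:30 at or after T9 ends Wed 12:45 → clear.
T8: starts Fri 10:30 at or after T9 ends Wed 12:45 → clear.
T7: starts Fri 11:30 at or after T9 ends Wed 12:45 → clear.

No — it doesn't clash with anything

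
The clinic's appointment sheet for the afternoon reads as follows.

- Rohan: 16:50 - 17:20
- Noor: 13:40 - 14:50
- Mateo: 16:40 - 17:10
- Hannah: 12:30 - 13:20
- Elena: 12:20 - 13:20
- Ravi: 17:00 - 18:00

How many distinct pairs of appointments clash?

Two intervals overlap when each starts before the other ends.
Sorted by start: Elena, Hannah, Noor, Mateo, Rohan, Ravi.
Hannah starts before Elena ends → Elena and Hannah overlap.
Noor starts after Elena ends, so Elena has no further overlaps.
Noor starts after Hannah ends, so Hannah has no further overlaps.
Mateo starts after Noor ends, so Noor has no further overlaps.
Rohan starts before Mateo ends → Mateo and Rohan overlap.
Ravi starts before Mateo ends → Mateo and Ravi overlap.
Ravi starts before Rohan ends → Rohan and Ravi overlap.
Overlapping pairs: Elena & Hannah, Mateo & Ravi, Mateo & Rohan, Ravi & Rohan — 4 in total.

4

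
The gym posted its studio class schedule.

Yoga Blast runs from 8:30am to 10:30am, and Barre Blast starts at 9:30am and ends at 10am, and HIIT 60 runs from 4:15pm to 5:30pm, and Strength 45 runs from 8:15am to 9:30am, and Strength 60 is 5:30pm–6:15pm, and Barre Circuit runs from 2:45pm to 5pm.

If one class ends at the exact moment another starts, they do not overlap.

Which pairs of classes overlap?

Sorted by start: Strength 45, Yoga Blast, Barre Blast, Barre Circuit, HIIT 60, Strength 60.
Yoga Blast starts before Strength 45 ends → Strength 45 and Yoga Blast overlap.
Barre Blast starts exactly when Strength 45 ends (back-to-back, no overlap); Strength 45 is clear from here.
Barre Blast starts before Yoga Blast ends → Yoga Blast and Barre Blast overlap.
Barre Circuit starts after Yoga Blast ends; Yoga Blast is clear from here.
Barre Circuit starts after Barre Blast ends; Barre Blast is clear from here.
HIIT 60 starts before Barre Circuit ends → Barre Circuit and HIIT 60 overlap.
Strength 60 starts after Barre Circuit ends.
Strength 60 starts exactly when HIIT 60 ends (back-to-back, no overlap).

Barre Blast & Yoga Blast, Barre Circuit & HIIT 60, Strength 45 & Yoga Blast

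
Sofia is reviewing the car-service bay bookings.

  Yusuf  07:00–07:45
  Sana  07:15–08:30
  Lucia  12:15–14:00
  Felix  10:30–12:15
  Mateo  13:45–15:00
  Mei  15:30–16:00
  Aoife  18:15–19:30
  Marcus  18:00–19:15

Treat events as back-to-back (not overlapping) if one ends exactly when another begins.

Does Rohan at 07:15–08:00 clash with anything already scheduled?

Yusuf: starts 07:00 before Rohan ends 08:00, and ends 07:45 after Rohan starts 07:15 → overlap.
Sana: starts 07:15 before Rohan ends 08:00, and ends 08:30 after Rohan starts 07:15 → overlap.
Felix: starts 10:30 at or after Rohan ends 08:00 → clear.
Lucia: starts 12:15 at or after Rohan ends 08:00 → clear.
Mateo: starts 13:45 at or after Rohan ends 08:00 → clear.
Mei: starts 15:30 at or after Rohan ends 08:00 → clear.
Marcus: starts 18:00 at or after Rohan ends 08:00 → clear.
Aoife: starts 18:15 at or after Rohan ends 08:00 → clear.
Rohan overlaps Yusuf, Sana.

Yes — it overlaps Sana, Yusuf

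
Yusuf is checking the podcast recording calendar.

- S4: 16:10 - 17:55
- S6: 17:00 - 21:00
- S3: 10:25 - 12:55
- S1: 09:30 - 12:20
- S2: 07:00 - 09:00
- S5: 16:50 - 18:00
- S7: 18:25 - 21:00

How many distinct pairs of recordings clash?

5

Sorted by start: S2, S1, S3, S4, S5, S6, S7.
S1 starts after S2 ends; S2 is clear from here.
S3 starts before S1 ends → S1 and S3 overlap.
S4 starts after S1 ends; S1 is clear from here.
S4 starts after S3 ends; S3 is clear from here.
S5 starts before S4 ends → S4 and S5 overlap.
S6 starts before S4 ends → S4 and S6 overlap.
S7 starts after S4 ends.
S6 starts before S5 ends → S5 and S6 overlap.
S7 starts after S5 ends.
S7 starts before S6 ends → S6 and S7 overlap.
Overlapping pairs: S1 & S3, S4 & S5, S4 & S6, S5 & S6, S6 & S7 — 5 in total.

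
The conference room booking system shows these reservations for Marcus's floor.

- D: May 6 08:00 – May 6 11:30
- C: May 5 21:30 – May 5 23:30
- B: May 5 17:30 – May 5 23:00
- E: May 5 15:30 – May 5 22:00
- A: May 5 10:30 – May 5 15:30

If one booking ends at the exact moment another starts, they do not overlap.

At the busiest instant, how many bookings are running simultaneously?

Sweep the timeline, counting +1 at each start and −1 at each end (ends before starts at a tie):
May 5 10:30 start A → 1
May 5 15:30 end A → 0
May 5 15:30 start E → 1
May 5 17:30 start B → 2
May 5 21:30 start C → 3
May 5 22:00 end E → 2
May 5 23:00 end B → 1
May 5 23:30 end C → 0
May 6 08:00 start D → 1
May 6 11:30 end D → 0
Peak is 3, at May 5 21:30 (B, C, E).

3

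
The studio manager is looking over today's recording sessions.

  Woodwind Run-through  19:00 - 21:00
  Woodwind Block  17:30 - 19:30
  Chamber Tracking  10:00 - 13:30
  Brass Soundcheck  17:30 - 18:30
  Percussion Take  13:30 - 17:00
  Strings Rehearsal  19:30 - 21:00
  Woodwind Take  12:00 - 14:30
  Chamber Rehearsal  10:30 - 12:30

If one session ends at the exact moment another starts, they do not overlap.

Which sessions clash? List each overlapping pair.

Brass Soundcheck & Woodwind Block, Chamber Rehearsal & Chamber Tracking, Chamber Rehearsal & Woodwind Take, Chamber Tracking & Woodwind Take, Percussion Take & Woodwind Take, Strings Rehearsal & Woodwind Run-through, Woodwind Block & Woodwind Run-through

Sorted by start: Chamber Tracking, Chamber Rehearsal, Woodwind Take, Percussion Take, Woodwind Block, Brass Soundcheck, Woodwind Run-through, Strings Rehearsal.
Chamber Rehearsal starts before Chamber Tracking ends → Chamber Tracking and Chamber Rehearsal overlap.
Woodwind Take starts before Chamber Tracking ends → Chamber Tracking and Woodwind Take overlap.
Percussion Take starts exactly when Chamber Tracking ends (back-to-back, no overlap) — done with Chamber Tracking.
Woodwind Take starts before Chamber Rehearsal ends → Chamber Rehearsal and Woodwind Take overlap.
Percussion Take starts after Chamber Rehearsal ends — done with Chamber Rehearsal.
Percussion Take starts before Woodwind Take ends → Woodwind Take and Percussion Take overlap.
Woodwind Block starts after Woodwind Take ends — done with Woodwind Take.
Woodwind Block starts after Percussion Take ends — done with Percussion Take.
Brass Soundcheck starts before Woodwind Block ends → Woodwind Block and Brass Soundcheck overlap.
Woodwind Run-through starts before Woodwind Block ends → Woodwind Block and Woodwind Run-through overlap.
Strings Rehearsal starts exactly when Woodwind Block ends (back-to-back, no overlap).
Woodwind Run-through starts after Brass Soundcheck ends — done with Brass Soundcheck.
Strings Rehearsal starts before Woodwind Run-through ends → Woodwind Run-through and Strings Rehearsal overlap.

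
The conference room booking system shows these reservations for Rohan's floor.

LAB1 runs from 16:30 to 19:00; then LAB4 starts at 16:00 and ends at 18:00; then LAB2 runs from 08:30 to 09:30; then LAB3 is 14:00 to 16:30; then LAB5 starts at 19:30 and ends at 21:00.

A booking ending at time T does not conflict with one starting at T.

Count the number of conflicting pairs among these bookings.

2

Sorted by start: LAB2, LAB3, LAB4, LAB1, LAB5.
LAB3 starts after LAB2 ends, so nothing later overlaps LAB2 either.
LAB4 starts before LAB3 ends → LAB3 and LAB4 overlap.
LAB1 starts exactly when LAB3 ends (back-to-back, no overlap), so nothing later overlaps LAB3 either.
LAB1 starts before LAB4 ends → LAB4 and LAB1 overlap.
LAB5 starts after LAB4 ends.
LAB5 starts after LAB1 ends.
Overlapping pairs: LAB1 & LAB4, LAB3 & LAB4 — 2 in total.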